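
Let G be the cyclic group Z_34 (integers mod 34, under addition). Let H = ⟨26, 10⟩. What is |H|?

17

|⟨26⟩| = 17 and |⟨10⟩| = 17, so |H| is a multiple of lcm(17, 17) = 17 and divides |G| = 34.
Closing under the operation: H = {0, 2, 4, 6, 8, 10, 12, 14, 16, 18, 20, 22, 24, 26, 28, 30, 32}, so |H| = 17.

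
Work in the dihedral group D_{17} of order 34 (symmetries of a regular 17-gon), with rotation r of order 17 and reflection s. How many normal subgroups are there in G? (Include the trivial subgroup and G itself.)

3

G has 20 subgroups. Checking conjugation-invariance by order — order 1: 1/1 normal; order 2: 0/17 normal; order 17: 1/1 normal; order 34: 1/1 normal.
Total normal subgroups: 3.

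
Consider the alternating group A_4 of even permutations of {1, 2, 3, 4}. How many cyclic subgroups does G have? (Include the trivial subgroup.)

8

A cyclic subgroup of order d is generated by each of its φ(d) elements of order d, so the cyclic subgroups of order d number (#elements of order d)/φ(d).
Cyclic subgroups by order — order 1: 1; order 2: 3; order 3: 4.
Total: 8.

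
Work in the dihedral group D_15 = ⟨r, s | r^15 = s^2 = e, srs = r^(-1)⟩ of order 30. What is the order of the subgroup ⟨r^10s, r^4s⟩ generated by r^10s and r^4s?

10

|⟨r^10s⟩| = 2 and |⟨r^4s⟩| = 2, so |H| is a multiple of lcm(2, 2) = 2 and divides |G| = 30.
Closing under the operation: H = {e, r^3, r^6, r^9, r^12, rs, r^4s, r^7s, r^10s, r^13s}, so |H| = 10.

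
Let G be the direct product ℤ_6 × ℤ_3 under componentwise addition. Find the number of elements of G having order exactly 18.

0

An element (a,b) has order lcm(ord(a), ord(b)); count pairs with lcm equal to 18.
Enumerating gives 0 such elements.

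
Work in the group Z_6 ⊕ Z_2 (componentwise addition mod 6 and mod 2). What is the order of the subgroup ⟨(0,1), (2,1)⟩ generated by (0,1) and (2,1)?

6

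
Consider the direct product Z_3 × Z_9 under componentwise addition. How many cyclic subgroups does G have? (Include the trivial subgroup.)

8

A cyclic subgroup of order d is generated by each of its φ(d) elements of order d, so the cyclic subgroups of order d number (#elements of order d)/φ(d).
Cyclic subgroups by order — order 1: 1; order 3: 4; order 9: 3.
Total: 8.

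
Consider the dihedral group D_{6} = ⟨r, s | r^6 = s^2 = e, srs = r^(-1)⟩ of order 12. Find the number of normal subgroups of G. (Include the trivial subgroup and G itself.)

G has 16 subgroups. Checking conjugation-invariance by order — order 1: 1/1 normal; order 2: 1/7 normal; order 3: 1/1 normal; order 4: 0/3 normal; order 6: 3/3 normal; order 12: 1/1 normal.
Total normal subgroups: 7.

7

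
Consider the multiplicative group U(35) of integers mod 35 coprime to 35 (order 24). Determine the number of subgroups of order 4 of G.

|G| = 24 and 4 | 24, so subgroups of order 4 are possible by Lagrange.
The subgroups of order 4 are: {1, 13, 27, 29}; {1, 8, 22, 29}; {1, 6, 29, 34}.
So G has 3 subgroups of order 4.

3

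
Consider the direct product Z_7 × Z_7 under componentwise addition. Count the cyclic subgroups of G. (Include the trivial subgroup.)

9

Each element a generates a cyclic subgroup ⟨a⟩; distinct elements may generate the same one (a cyclic group of order d has φ(d) generators).
Cyclic subgroups by order — order 1: 1; order 7: 8.
Total: 9.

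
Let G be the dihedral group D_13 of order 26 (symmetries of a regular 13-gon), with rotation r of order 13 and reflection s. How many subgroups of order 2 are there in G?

|G| = 26 and 2 | 26, so subgroups of order 2 are possible by Lagrange.
The subgroups of order 2 are: {e, r^10s}; {e, r^11s}; {e, r^12s}; {e, r^2s}; … (13 in all).
So G has 13 subgroups of order 2.

13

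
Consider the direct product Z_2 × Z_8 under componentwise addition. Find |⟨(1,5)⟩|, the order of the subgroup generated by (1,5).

The order of (1,5) in Z_2 × Z_8 is lcm(ord(1) in Z_2, ord(5) in Z_8).
ord(1) = 2 and ord(5) = 8, so |⟨(1,5)⟩| = lcm(2, 8) = 8.

8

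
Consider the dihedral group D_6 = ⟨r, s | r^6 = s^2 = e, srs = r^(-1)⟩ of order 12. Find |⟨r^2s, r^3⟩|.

|⟨r^2s⟩| = 2 and |⟨r^3⟩| = 2, so |H| is a multiple of lcm(2, 2) = 2 and divides |G| = 12.
Closing under the operation: H = {e, r^3, r^2s, r^5s}, so |H| = 4.

4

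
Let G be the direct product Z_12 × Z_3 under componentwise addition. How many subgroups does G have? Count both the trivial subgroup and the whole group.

18

|G| = 36, so by Lagrange every subgroup order divides 36. Divisors: 1, 2, 3, 4, 6, 9, 12, 18, 36.
Subgroups by order — order 1: 1; order 2: 1; order 3: 4; order 4: 1; order 6: 4; order 9: 1; order 12: 4; order 18: 1; order 36: 1.
Total: 1 + 1 + 4 + 1 + 4 + 1 + 4 + 1 + 1 = 18.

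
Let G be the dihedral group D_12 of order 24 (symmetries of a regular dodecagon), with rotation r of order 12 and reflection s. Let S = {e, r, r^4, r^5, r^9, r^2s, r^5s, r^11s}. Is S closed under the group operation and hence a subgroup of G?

r^9 ∈ S but its inverse r^3 ∉ S, so S is not a subgroup.

No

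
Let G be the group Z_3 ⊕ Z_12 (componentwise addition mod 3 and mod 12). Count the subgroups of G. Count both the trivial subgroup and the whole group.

18

|G| = 36, so by Lagrange every subgroup order divides 36. Divisors: 1, 2, 3, 4, 6, 9, 12, 18, 36.
Subgroups by order — order 1: 1; order 2: 1; order 3: 4; order 4: 1; order 6: 4; order 9: 1; order 12: 4; order 18: 1; order 36: 1.
Total: 1 + 1 + 4 + 1 + 4 + 1 + 4 + 1 + 1 = 18.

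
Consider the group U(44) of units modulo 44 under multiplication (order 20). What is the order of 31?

10

Compute successive powers of 31 mod 44: 31, 37, 3, 5, 23, 9, 15, 25, …; 31^10 ≡ 1 (mod 44).
So |⟨31⟩| = 10.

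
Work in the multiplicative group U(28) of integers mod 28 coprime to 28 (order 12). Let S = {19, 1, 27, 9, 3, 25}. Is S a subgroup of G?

|S| = 6 divides |G| = 12, consistent with Lagrange.
S contains the identity, every element's inverse is in S, and S is closed under ·: it is a subgroup.
In fact S = ⟨3⟩.

Yes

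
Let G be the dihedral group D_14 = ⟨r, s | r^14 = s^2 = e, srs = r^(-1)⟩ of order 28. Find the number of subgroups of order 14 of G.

3

|G| = 28 and 14 | 28, so subgroups of order 14 are possible by Lagrange.
The subgroups of order 14 are: {e, r, r^2, r^3, r^4, r^5, r^6, r^7, r^8, r^9, r^10, r^11, r^12, r^13}; {e, r^2, r^4, r^6, r^8, r^10, r^12, s, r^2s, r^4s, r^6s, r^8s, r^10s, r^12s}; {e, r^2, r^4, r^6, r^8, r^10, r^12, rs, r^3s, r^5s, r^7s, r^9s, r^11s, r^13s}.
So G has 3 subgroups of order 14.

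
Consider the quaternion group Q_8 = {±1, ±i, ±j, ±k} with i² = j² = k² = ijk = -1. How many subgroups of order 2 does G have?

|G| = 8 and 2 | 8, so subgroups of order 2 are possible by Lagrange.
The subgroups of order 2 are: {1, -1}.
So G has 1 subgroup of order 2.

1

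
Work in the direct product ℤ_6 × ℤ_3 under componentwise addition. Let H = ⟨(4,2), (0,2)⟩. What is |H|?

9

|⟨(4,2)⟩| = 3 and |⟨(0,2)⟩| = 3, so |H| is a multiple of lcm(3, 3) = 3 and divides |G| = 18.
Closing under the operation: H = {(0,0), (0,1), (0,2), (2,0), (2,1), (2,2), (4,0), (4,1), (4,2)}, so |H| = 9.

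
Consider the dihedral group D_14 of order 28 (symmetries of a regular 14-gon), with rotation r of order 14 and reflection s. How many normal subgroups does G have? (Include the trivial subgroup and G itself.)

G has 28 subgroups. Checking conjugation-invariance by order — order 1: 1/1 normal; order 2: 1/15 normal; order 4: 0/7 normal; order 7: 1/1 normal; order 14: 3/3 normal; order 28: 1/1 normal.
Total normal subgroups: 7.

7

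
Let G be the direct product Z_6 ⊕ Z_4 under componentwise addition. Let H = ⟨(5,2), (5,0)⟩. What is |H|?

12

|⟨(5,2)⟩| = 6 and |⟨(5,0)⟩| = 6, so |H| is a multiple of lcm(6, 6) = 6 and divides |G| = 24.
Closing under the operation: H = {(0,0), (0,2), (1,0), (1,2), (2,0), (2,2), (3,0), (3,2), (4,0), (4,2), (5,0), (5,2)}, so |H| = 12.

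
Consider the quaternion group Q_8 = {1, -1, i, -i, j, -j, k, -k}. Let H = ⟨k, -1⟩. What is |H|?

|⟨k⟩| = 4 and |⟨-1⟩| = 2, so |H| is a multiple of lcm(4, 2) = 4 and divides |G| = 8.
Closing under the operation: H = {1, -1, k, -k}, so |H| = 4.

4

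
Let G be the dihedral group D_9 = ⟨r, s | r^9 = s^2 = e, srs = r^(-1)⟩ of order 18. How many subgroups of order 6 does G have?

3

|G| = 18 and 6 | 18, so subgroups of order 6 are possible by Lagrange.
The subgroups of order 6 are: {e, r^3, r^6, r^2s, r^5s, r^8s}; {e, r^3, r^6, s, r^3s, r^6s}; {e, r^3, r^6, rs, r^4s, r^7s}.
So G has 3 subgroups of order 6.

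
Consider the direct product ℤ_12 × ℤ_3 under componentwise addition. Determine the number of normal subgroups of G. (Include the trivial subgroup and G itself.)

18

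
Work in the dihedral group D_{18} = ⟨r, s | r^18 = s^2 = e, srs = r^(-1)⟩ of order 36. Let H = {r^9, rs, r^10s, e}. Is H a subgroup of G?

|H| = 4 divides |G| = 36, consistent with Lagrange.
H contains the identity, every element's inverse is in H, and H is closed under ·: it is a subgroup.

Yes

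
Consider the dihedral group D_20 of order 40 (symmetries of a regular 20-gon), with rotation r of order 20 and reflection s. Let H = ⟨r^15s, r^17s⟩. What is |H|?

20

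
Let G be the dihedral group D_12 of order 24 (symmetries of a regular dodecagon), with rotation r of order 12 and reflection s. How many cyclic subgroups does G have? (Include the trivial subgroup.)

18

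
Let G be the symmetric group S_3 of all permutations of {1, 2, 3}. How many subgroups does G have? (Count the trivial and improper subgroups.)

6

|G| = 6, so by Lagrange every subgroup order divides 6. Divisors: 1, 2, 3, 6.
Subgroups by order — order 1: 1; order 2: 3; order 3: 1; order 6: 1.
Total: 1 + 3 + 1 + 1 = 6.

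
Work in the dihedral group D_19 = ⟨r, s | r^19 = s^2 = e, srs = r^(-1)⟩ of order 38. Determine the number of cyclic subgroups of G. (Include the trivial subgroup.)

Each element a generates a cyclic subgroup ⟨a⟩; distinct elements may generate the same one (a cyclic group of order d has φ(d) generators).
Cyclic subgroups by order — order 1: 1; order 2: 19; order 19: 1.
Total: 21.

21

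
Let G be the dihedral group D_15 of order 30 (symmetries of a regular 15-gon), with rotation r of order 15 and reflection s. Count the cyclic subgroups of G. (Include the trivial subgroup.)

Group the elements of G by the cyclic subgroup they generate; each cyclic subgroup of order d accounts for φ(d) elements.
Cyclic subgroups by order — order 1: 1; order 2: 15; order 3: 1; order 5: 1; order 15: 1.
Total: 19.

19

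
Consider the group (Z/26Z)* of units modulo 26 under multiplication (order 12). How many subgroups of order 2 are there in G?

1

|G| = 12 and 2 | 12, so subgroups of order 2 are possible by Lagrange.
The subgroups of order 2 are: {1, 25}.
So G has 1 subgroup of order 2.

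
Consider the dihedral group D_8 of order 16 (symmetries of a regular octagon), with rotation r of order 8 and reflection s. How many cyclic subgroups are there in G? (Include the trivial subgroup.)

Group the elements of G by the cyclic subgroup they generate; each cyclic subgroup of order d accounts for φ(d) elements.
Cyclic subgroups by order — order 1: 1; order 2: 9; order 4: 1; order 8: 1.
Total: 12.

12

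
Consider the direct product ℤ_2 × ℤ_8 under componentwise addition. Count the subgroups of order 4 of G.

3

|G| = 16 and 4 | 16, so subgroups of order 4 are possible by Lagrange.
The subgroups of order 4 are: {(0,0), (0,2), (0,4), (0,6)}; {(0,0), (0,4), (1,0), (1,4)}; {(0,0), (0,4), (1,2), (1,6)}.
So G has 3 subgroups of order 4.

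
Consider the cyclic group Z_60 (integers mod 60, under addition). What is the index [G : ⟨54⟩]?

6

|⟨54⟩| = 10 and |G| = 60.
By Lagrange, [G : H] = |G|/|H| = 60/10 = 6.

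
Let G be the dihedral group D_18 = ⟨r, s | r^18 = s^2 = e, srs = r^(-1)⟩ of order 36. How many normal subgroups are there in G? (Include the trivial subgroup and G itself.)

9

G has 45 subgroups. Checking conjugation-invariance by order — order 1: 1/1 normal; order 2: 1/19 normal; order 3: 1/1 normal; order 4: 0/9 normal; order 6: 1/7 normal; order 9: 1/1 normal; order 12: 0/3 normal; order 18: 3/3 normal; order 36: 1/1 normal.
Total normal subgroups: 9.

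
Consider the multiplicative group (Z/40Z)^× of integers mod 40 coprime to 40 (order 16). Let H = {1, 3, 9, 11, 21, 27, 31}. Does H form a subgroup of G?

No

|H| = 7 does not divide |G| = 16, so by Lagrange H is not a subgroup.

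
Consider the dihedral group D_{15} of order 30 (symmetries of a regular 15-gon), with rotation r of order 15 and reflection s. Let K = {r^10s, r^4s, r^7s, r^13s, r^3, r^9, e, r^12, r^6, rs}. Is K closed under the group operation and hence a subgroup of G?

|K| = 10 divides |G| = 30, consistent with Lagrange.
K contains the identity, every element's inverse is in K, and K is closed under ·: it is a subgroup.

Yes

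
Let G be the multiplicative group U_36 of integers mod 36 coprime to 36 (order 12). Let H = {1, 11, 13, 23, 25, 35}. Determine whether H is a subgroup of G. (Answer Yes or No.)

|H| = 6 divides |G| = 12, consistent with Lagrange.
H contains the identity, every element's inverse is in H, and H is closed under ·: it is a subgroup.
In fact H = ⟨23⟩.

Yes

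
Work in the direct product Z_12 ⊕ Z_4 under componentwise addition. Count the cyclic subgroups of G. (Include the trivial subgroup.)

20

Group the elements of G by the cyclic subgroup they generate; each cyclic subgroup of order d accounts for φ(d) elements.
Cyclic subgroups by order — order 1: 1; order 2: 3; order 3: 1; order 4: 6; order 6: 3; order 12: 6.
Total: 20.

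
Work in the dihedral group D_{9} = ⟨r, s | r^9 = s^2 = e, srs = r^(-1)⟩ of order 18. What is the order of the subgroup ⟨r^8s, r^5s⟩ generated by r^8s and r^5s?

|⟨r^8s⟩| = 2 and |⟨r^5s⟩| = 2, so |H| is a multiple of lcm(2, 2) = 2 and divides |G| = 18.
Closing under the operation: H = {e, r^3, r^6, r^2s, r^5s, r^8s}, so |H| = 6.

6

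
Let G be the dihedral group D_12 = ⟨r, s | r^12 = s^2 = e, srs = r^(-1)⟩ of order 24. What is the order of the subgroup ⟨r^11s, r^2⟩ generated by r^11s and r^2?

12

|⟨r^11s⟩| = 2 and |⟨r^2⟩| = 6, so |H| is a multiple of lcm(2, 6) = 6 and divides |G| = 24.
Closing under the operation: H = {e, r^2, r^4, r^6, r^8, r^10, rs, r^3s, r^5s, r^7s, r^9s, r^11s}, so |H| = 12.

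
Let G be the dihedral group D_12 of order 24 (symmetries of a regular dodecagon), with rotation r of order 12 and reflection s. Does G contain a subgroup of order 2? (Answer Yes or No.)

Yes

2 | 24. A subgroup of order 2 is {e, r^10s}.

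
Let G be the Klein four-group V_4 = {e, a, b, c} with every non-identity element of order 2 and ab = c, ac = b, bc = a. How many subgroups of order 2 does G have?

3

|G| = 4 and 2 | 4, so subgroups of order 2 are possible by Lagrange.
The subgroups of order 2 are: {e, a}; {e, b}; {e, c}.
So G has 3 subgroups of order 2.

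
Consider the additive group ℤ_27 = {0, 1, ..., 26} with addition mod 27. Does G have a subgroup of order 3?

Yes

3 | 27. A subgroup of order 3 is {0, 9, 18}.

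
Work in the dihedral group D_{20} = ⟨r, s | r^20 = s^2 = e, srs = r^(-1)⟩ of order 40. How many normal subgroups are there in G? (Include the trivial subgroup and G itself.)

9

G has 48 subgroups. Checking conjugation-invariance by order — order 1: 1/1 normal; order 2: 1/21 normal; order 4: 1/11 normal; order 5: 1/1 normal; order 8: 0/5 normal; order 10: 1/5 normal; order 20: 3/3 normal; order 40: 1/1 normal.
Total normal subgroups: 9.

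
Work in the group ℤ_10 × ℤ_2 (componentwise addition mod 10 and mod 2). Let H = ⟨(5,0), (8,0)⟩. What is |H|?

10

|⟨(5,0)⟩| = 2 and |⟨(8,0)⟩| = 5, so |H| is a multiple of lcm(2, 5) = 10 and divides |G| = 20.
Closing under the operation: H = {(0,0), (1,0), (2,0), (3,0), (4,0), (5,0), (6,0), (7,0), (8,0), (9,0)}, so |H| = 10.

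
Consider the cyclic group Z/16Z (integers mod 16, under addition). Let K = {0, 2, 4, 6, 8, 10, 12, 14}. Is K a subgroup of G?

|K| = 8 divides |G| = 16, consistent with Lagrange.
K contains the identity, every element's inverse is in K, and K is closed under +: it is a subgroup.
In fact K = ⟨2⟩.

Yes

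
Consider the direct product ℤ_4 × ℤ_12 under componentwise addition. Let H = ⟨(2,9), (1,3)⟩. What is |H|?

|⟨(2,9)⟩| = 4 and |⟨(1,3)⟩| = 4, so |H| is a multiple of lcm(4, 4) = 4 and divides |G| = 48.
Closing under the operation: H = {(0,0), (0,3), (0,6), (0,9), (1,0), (1,3), (1,6), (1,9), (2,0), (2,3), (2,6), (2,9), (3,0), (3,3), (3,6), (3,9)}, so |H| = 16.

16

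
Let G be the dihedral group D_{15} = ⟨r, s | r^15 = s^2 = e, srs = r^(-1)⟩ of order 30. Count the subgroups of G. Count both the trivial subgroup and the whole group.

28

|G| = 30, so by Lagrange every subgroup order divides 30. Divisors: 1, 2, 3, 5, 6, 10, 15, 30.
Subgroups by order — order 1: 1; order 2: 15; order 3: 1; order 5: 1; order 6: 5; order 10: 3; order 15: 1; order 30: 1.
Total: 1 + 15 + 1 + 1 + 5 + 3 + 1 + 1 = 28.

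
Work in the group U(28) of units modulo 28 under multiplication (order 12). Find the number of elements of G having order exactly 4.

0

No element of G has order 4 (even though 4 | 12).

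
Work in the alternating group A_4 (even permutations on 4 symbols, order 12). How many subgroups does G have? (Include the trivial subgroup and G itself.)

10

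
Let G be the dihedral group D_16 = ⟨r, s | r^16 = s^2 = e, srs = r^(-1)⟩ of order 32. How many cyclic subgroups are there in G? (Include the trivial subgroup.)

21

A cyclic subgroup of order d is generated by each of its φ(d) elements of order d, so the cyclic subgroups of order d number (#elements of order d)/φ(d).
Cyclic subgroups by order — order 1: 1; order 2: 17; order 4: 1; order 8: 1; order 16: 1.
Total: 21.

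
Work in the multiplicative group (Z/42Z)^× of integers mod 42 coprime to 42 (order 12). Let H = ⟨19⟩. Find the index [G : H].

2

|⟨19⟩| = 6 and |G| = 12.
By Lagrange, [G : H] = |G|/|H| = 12/6 = 2.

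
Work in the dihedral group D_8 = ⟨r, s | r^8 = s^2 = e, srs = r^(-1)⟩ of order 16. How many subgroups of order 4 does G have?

5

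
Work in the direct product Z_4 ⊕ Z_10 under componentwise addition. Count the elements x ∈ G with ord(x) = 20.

An element (a,b) has order lcm(ord(a), ord(b)); count pairs with lcm equal to 20.
Enumerating gives 16 such elements.

16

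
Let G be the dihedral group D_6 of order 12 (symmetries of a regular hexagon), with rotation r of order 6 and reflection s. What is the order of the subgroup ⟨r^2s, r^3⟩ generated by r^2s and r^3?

4

|⟨r^2s⟩| = 2 and |⟨r^3⟩| = 2, so |H| is a multiple of lcm(2, 2) = 2 and divides |G| = 12.
Closing under the operation: H = {e, r^3, r^2s, r^5s}, so |H| = 4.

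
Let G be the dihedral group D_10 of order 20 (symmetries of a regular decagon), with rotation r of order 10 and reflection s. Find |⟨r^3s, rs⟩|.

10

|⟨r^3s⟩| = 2 and |⟨rs⟩| = 2, so |H| is a multiple of lcm(2, 2) = 2 and divides |G| = 20.
Closing under the operation: H = {e, r^2, r^4, r^6, r^8, rs, r^3s, r^5s, r^7s, r^9s}, so |H| = 10.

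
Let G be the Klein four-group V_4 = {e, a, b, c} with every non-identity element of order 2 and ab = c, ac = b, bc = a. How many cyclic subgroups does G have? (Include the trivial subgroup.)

A cyclic subgroup of order d is generated by each of its φ(d) elements of order d, so the cyclic subgroups of order d number (#elements of order d)/φ(d).
Cyclic subgroups by order — order 1: 1; order 2: 3.
Total: 4.

4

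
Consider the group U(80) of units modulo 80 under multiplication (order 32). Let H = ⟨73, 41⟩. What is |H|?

|⟨73⟩| = 4 and |⟨41⟩| = 2, so |H| is a multiple of lcm(4, 2) = 4 and divides |G| = 32.
Closing under the operation: H = {1, 9, 17, 33, 41, 49, 57, 73}, so |H| = 8.

8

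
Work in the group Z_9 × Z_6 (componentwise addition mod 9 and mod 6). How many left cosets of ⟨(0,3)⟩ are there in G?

27

|⟨(0,3)⟩| = 2 and |G| = 54.
By Lagrange, [G : H] = |G|/|H| = 54/2 = 27.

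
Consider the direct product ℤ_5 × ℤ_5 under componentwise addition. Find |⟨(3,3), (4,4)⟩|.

5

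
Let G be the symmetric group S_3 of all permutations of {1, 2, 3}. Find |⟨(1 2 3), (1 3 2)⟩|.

3

|⟨(1 2 3)⟩| = 3 and |⟨(1 3 2)⟩| = 3, so |H| is a multiple of lcm(3, 3) = 3 and divides |G| = 6.
Closing under the operation: H = {e, (1 2 3), (1 3 2)}, so |H| = 3.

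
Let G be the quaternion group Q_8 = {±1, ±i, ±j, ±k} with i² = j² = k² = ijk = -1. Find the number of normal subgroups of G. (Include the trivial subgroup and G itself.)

6

G has 6 subgroups. Checking conjugation-invariance by order — order 1: 1/1 normal; order 2: 1/1 normal; order 4: 3/3 normal; order 8: 1/1 normal.
Total normal subgroups: 6.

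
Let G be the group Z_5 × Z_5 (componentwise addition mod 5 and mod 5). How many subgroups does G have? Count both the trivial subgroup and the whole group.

|G| = 25, so by Lagrange every subgroup order divides 25. Divisors: 1, 5, 25.
Subgroups by order — order 1: 1; order 5: 6; order 25: 1.
Total: 1 + 6 + 1 = 8.

8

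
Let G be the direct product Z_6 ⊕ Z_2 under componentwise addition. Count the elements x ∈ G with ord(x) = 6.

6

An element (a,b) has order lcm(ord(a), ord(b)); count pairs with lcm equal to 6.
Enumerating gives 6 such elements.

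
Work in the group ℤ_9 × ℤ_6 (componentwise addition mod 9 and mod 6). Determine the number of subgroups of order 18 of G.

4

|G| = 54 and 18 | 54, so subgroups of order 18 are possible by Lagrange.
The subgroups of order 18 are: {(0,0), (0,1), (0,2), (0,3), (0,4), (0,5), (3,0), (3,1), (3,2), (3,3), (3,4), (3,5), (6,0), (6,1), (6,2), (6,3), (6,4), (6,5)}; {(0,0), (0,3), (1,0), (1,3), (2,0), (2,3), (3,0), (3,3), (4,0), (4,3), (5,0), (5,3), (6,0), (6,3), (7,0), (7,3), (8,0), (8,3)}; {(0,0), (0,3), (1,1), (1,4), (2,2), (2,5), (3,0), (3,3), (4,1), (4,4), (5,2), (5,5), (6,0), (6,3), (7,1), (7,4), (8,2), (8,5)}; {(0,0), (0,3), (1,2), (1,5), (2,1), (2,4), (3,0), (3,3), (4,2), (4,5), (5,1), (5,4), (6,0), (6,3), (7,2), (7,5), (8,1), (8,4)}.
So G has 4 subgroups of order 18.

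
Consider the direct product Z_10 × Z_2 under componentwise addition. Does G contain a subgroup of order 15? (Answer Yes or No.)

No

15 does not divide |G| = 20, so by Lagrange no subgroup of order 15 exists.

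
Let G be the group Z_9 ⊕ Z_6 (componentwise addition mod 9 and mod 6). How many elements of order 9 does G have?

An element (a,b) has order lcm(ord(a), ord(b)); count pairs with lcm equal to 9.
Enumerating gives 18 such elements.

18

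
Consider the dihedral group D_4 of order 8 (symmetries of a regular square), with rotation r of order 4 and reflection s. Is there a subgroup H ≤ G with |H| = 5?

5 does not divide |G| = 8, so by Lagrange no subgroup of order 5 exists.

No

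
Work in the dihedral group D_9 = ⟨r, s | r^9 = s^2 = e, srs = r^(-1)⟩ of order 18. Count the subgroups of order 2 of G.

9

|G| = 18 and 2 | 18, so subgroups of order 2 are possible by Lagrange.
The subgroups of order 2 are: {e, r^2s}; {e, r^3s}; {e, r^4s}; {e, r^5s}; … (9 in all).
So G has 9 subgroups of order 2.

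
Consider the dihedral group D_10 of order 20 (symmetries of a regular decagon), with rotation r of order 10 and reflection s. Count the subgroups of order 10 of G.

3

|G| = 20 and 10 | 20, so subgroups of order 10 are possible by Lagrange.
The subgroups of order 10 are: {e, r, r^2, r^3, r^4, r^5, r^6, r^7, r^8, r^9}; {e, r^2, r^4, r^6, r^8, s, r^2s, r^4s, r^6s, r^8s}; {e, r^2, r^4, r^6, r^8, rs, r^3s, r^5s, r^7s, r^9s}.
So G has 3 subgroups of order 10.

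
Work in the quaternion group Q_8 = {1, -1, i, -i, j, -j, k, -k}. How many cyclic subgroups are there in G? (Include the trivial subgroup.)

5

Group the elements of G by the cyclic subgroup they generate; each cyclic subgroup of order d accounts for φ(d) elements.
Cyclic subgroups by order — order 1: 1; order 2: 1; order 4: 3.
Total: 5.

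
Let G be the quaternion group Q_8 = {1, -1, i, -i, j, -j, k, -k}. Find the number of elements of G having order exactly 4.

The elements of order 4 are: i, -i, j, -j, k, -k.
That's 6.

6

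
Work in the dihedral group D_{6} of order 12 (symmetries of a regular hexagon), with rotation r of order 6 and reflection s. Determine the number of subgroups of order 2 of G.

7

|G| = 12 and 2 | 12, so subgroups of order 2 are possible by Lagrange.
The subgroups of order 2 are: {e, r^2s}; {e, r^3}; {e, r^3s}; {e, r^4s}; … (7 in all).
So G has 7 subgroups of order 2.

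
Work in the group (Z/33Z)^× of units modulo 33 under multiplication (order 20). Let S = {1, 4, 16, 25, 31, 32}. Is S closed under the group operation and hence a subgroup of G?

|S| = 6 does not divide |G| = 20, so by Lagrange S is not a subgroup.

No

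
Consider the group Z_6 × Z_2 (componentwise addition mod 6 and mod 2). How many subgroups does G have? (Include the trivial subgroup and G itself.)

10

|G| = 12, so by Lagrange every subgroup order divides 12. Divisors: 1, 2, 3, 4, 6, 12.
Subgroups by order — order 1: 1; order 2: 3; order 3: 1; order 4: 1; order 6: 3; order 12: 1.
Total: 1 + 3 + 1 + 1 + 3 + 1 = 10.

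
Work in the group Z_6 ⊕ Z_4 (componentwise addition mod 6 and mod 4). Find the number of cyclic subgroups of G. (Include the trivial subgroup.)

12

A cyclic subgroup of order d is generated by each of its φ(d) elements of order d, so the cyclic subgroups of order d number (#elements of order d)/φ(d).
Cyclic subgroups by order — order 1: 1; order 2: 3; order 3: 1; order 4: 2; order 6: 3; order 12: 2.
Total: 12.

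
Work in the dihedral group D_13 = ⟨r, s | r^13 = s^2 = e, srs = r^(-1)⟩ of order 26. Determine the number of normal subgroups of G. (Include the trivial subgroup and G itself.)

3

G has 16 subgroups. Checking conjugation-invariance by order — order 1: 1/1 normal; order 2: 0/13 normal; order 13: 1/1 normal; order 26: 1/1 normal.
Total normal subgroups: 3.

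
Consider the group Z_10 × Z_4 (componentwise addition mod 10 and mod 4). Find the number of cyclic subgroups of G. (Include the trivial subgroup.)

A cyclic subgroup of order d is generated by each of its φ(d) elements of order d, so the cyclic subgroups of order d number (#elements of order d)/φ(d).
Cyclic subgroups by order — order 1: 1; order 2: 3; order 4: 2; order 5: 1; order 10: 3; order 20: 2.
Total: 12.

12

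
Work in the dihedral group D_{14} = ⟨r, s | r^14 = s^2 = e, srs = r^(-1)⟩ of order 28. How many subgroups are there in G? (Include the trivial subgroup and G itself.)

28

|G| = 28, so by Lagrange every subgroup order divides 28. Divisors: 1, 2, 4, 7, 14, 28.
Subgroups by order — order 1: 1; order 2: 15; order 4: 7; order 7: 1; order 14: 3; order 28: 1.
Total: 1 + 15 + 7 + 1 + 3 + 1 = 28.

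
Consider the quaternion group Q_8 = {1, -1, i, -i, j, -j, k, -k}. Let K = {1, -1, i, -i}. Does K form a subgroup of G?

Yes

|K| = 4 divides |G| = 8, consistent with Lagrange.
K contains the identity, every element's inverse is in K, and K is closed under ·: it is a subgroup.
In fact K = ⟨-i⟩.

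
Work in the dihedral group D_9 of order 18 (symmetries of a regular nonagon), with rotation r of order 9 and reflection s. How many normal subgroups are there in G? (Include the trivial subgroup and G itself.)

4

G has 16 subgroups. Checking conjugation-invariance by order — order 1: 1/1 normal; order 2: 0/9 normal; order 3: 1/1 normal; order 6: 0/3 normal; order 9: 1/1 normal; order 18: 1/1 normal.
Total normal subgroups: 4.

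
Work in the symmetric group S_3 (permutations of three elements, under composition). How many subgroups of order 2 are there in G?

|G| = 6 and 2 | 6, so subgroups of order 2 are possible by Lagrange.
The subgroups of order 2 are: {e, (1 2)}; {e, (1 3)}; {e, (2 3)}.
So G has 3 subgroups of order 2.

3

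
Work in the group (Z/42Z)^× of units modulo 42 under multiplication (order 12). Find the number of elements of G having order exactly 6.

The elements of order 6 are: 5, 11, 17, 19, 23, 31.
That's 6.

6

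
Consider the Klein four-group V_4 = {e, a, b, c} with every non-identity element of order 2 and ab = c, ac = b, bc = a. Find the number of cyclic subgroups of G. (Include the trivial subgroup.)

Group the elements of G by the cyclic subgroup they generate; each cyclic subgroup of order d accounts for φ(d) elements.
Cyclic subgroups by order — order 1: 1; order 2: 3.
Total: 4.

4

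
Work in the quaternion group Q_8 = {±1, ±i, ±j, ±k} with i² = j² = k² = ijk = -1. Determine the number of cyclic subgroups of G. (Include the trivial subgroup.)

5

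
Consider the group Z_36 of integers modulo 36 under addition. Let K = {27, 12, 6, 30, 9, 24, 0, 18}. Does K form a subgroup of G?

No

|K| = 8 does not divide |G| = 36, so by Lagrange K is not a subgroup.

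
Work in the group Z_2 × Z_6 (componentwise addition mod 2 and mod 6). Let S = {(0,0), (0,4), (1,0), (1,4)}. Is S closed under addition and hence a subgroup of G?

(0,4) ∈ S but its inverse (0,2) ∉ S, so S is not a subgroup.

No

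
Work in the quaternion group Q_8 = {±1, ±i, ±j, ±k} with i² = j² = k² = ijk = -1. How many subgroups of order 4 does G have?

|G| = 8 and 4 | 8, so subgroups of order 4 are possible by Lagrange.
The subgroups of order 4 are: {1, -1, i, -i}; {1, -1, j, -j}; {1, -1, k, -k}.
So G has 3 subgroups of order 4.

3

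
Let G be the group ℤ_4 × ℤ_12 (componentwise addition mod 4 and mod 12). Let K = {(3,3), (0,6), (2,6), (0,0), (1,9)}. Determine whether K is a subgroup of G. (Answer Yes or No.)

|K| = 5 does not divide |G| = 48, so by Lagrange K is not a subgroup.

No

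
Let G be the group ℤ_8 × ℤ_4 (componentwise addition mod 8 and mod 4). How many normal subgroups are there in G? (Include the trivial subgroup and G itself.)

G is abelian, so every subgroup is normal.
G has 22 subgroups in total, hence 22 normal subgroups.

22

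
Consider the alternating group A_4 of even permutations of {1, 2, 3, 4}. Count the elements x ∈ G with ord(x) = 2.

The elements of order 2 are: (1 2)(3 4), (1 3)(2 4), (1 4)(2 3).
That's 3.

3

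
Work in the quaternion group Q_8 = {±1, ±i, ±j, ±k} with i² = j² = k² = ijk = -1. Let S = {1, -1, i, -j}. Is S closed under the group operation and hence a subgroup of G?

No

-j ∈ S but its inverse j ∉ S, so S is not a subgroup.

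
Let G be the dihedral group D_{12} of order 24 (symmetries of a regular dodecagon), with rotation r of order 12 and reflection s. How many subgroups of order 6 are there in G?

5

|G| = 24 and 6 | 24, so subgroups of order 6 are possible by Lagrange.
The subgroups of order 6 are: {e, r^2, r^4, r^6, r^8, r^10}; {e, r^4, r^8, r^2s, r^6s, r^10s}; {e, r^4, r^8, r^3s, r^7s, r^11s}; {e, r^4, r^8, s, r^4s, r^8s}; … (5 in all).
So G has 5 subgroups of order 6.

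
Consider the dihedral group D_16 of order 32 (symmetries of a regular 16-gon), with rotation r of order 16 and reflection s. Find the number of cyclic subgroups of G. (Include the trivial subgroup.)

Group the elements of G by the cyclic subgroup they generate; each cyclic subgroup of order d accounts for φ(d) elements.
Cyclic subgroups by order — order 1: 1; order 2: 17; order 4: 1; order 8: 1; order 16: 1.
Total: 21.

21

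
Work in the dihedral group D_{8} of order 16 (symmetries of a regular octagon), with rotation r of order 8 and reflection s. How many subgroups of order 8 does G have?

3

|G| = 16 and 8 | 16, so subgroups of order 8 are possible by Lagrange.
The subgroups of order 8 are: {e, r, r^2, r^3, r^4, r^5, r^6, r^7}; {e, r^2, r^4, r^6, s, r^2s, r^4s, r^6s}; {e, r^2, r^4, r^6, rs, r^3s, r^5s, r^7s}.
So G has 3 subgroups of order 8.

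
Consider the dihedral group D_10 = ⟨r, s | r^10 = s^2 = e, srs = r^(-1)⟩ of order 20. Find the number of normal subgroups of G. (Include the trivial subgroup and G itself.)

G has 22 subgroups. Checking conjugation-invariance by order — order 1: 1/1 normal; order 2: 1/11 normal; order 4: 0/5 normal; order 5: 1/1 normal; order 10: 3/3 normal; order 20: 1/1 normal.
Total normal subgroups: 7.

7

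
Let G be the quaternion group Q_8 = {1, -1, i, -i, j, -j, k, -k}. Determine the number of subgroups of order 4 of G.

3

|G| = 8 and 4 | 8, so subgroups of order 4 are possible by Lagrange.
The subgroups of order 4 are: {1, -1, i, -i}; {1, -1, j, -j}; {1, -1, k, -k}.
So G has 3 subgroups of order 4.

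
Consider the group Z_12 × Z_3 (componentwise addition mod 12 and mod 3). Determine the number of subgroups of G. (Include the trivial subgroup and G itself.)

18

|G| = 36, so by Lagrange every subgroup order divides 36. Divisors: 1, 2, 3, 4, 6, 9, 12, 18, 36.
Subgroups by order — order 1: 1; order 2: 1; order 3: 4; order 4: 1; order 6: 4; order 9: 1; order 12: 4; order 18: 1; order 36: 1.
Total: 1 + 1 + 4 + 1 + 4 + 1 + 4 + 1 + 1 = 18.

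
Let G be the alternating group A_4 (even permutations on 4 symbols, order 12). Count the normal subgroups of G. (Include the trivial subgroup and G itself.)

G has 10 subgroups. Checking conjugation-invariance by order — order 1: 1/1 normal; order 2: 0/3 normal; order 3: 0/4 normal; order 4: 1/1 normal; order 12: 1/1 normal.
Total normal subgroups: 3.

3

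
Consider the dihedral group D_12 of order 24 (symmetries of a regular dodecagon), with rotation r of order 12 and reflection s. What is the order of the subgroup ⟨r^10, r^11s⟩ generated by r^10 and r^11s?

|⟨r^10⟩| = 6 and |⟨r^11s⟩| = 2, so |H| is a multiple of lcm(6, 2) = 6 and divides |G| = 24.
Closing under the operation: H = {e, r^2, r^4, r^6, r^8, r^10, rs, r^3s, r^5s, r^7s, r^9s, r^11s}, so |H| = 12.

12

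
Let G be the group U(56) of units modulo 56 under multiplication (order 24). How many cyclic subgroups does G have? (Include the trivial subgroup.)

16

Group the elements of G by the cyclic subgroup they generate; each cyclic subgroup of order d accounts for φ(d) elements.
Cyclic subgroups by order — order 1: 1; order 2: 7; order 3: 1; order 6: 7.
Total: 16.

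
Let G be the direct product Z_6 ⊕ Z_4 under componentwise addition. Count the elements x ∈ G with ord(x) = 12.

8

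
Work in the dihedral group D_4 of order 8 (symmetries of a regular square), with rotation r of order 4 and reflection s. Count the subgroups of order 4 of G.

|G| = 8 and 4 | 8, so subgroups of order 4 are possible by Lagrange.
The subgroups of order 4 are: {e, r, r^2, r^3}; {e, r^2, s, r^2s}; {e, r^2, rs, r^3s}.
So G has 3 subgroups of order 4.

3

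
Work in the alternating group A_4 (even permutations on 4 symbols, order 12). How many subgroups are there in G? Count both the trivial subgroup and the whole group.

|G| = 12, so by Lagrange every subgroup order divides 12. Divisors: 1, 2, 3, 4, 6, 12.
Subgroups by order — order 1: 1; order 2: 3; order 3: 4; order 4: 1; order 6: 0; order 12: 1.
Total: 1 + 3 + 4 + 1 + 0 + 1 = 10.

10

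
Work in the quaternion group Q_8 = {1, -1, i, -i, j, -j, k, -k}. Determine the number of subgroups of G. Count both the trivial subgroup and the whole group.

6

|G| = 8, so by Lagrange every subgroup order divides 8. Divisors: 1, 2, 4, 8.
Subgroups by order — order 1: 1; order 2: 1; order 4: 3; order 8: 1.
Total: 1 + 1 + 3 + 1 = 6.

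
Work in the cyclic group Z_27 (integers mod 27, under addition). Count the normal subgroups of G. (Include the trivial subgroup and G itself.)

G is abelian, so every subgroup is normal.
G has 4 subgroups in total, hence 4 normal subgroups.

4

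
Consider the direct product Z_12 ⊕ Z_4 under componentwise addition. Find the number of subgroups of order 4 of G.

7

|G| = 48 and 4 | 48, so subgroups of order 4 are possible by Lagrange.
The subgroups of order 4 are: {(0,0), (0,1), (0,2), (0,3)}; {(0,0), (0,2), (6,0), (6,2)}; {(0,0), (0,2), (6,1), (6,3)}; {(0,0), (3,0), (6,0), (9,0)}; … (7 in all).
So G has 7 subgroups of order 4.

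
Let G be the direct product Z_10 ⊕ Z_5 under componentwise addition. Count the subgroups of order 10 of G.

6

|G| = 50 and 10 | 50, so subgroups of order 10 are possible by Lagrange.
The subgroups of order 10 are: {(0,0), (0,1), (0,2), (0,3), (0,4), (5,0), (5,1), (5,2), (5,3), (5,4)}; {(0,0), (1,0), (2,0), (3,0), (4,0), (5,0), (6,0), (7,0), (8,0), (9,0)}; {(0,0), (1,1), (2,2), (3,3), (4,4), (5,0), (6,1), (7,2), (8,3), (9,4)}; {(0,0), (1,2), (2,4), (3,1), (4,3), (5,0), (6,2), (7,4), (8,1), (9,3)}; … (6 in all).
So G has 6 subgroups of order 10.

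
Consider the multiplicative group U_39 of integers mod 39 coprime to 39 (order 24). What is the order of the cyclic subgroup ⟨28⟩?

Compute successive powers of 28 mod 39: 28, 4, 34, 16, 19, 25, 37, 22, …; 28^12 ≡ 1 (mod 39).
So |⟨28⟩| = 12.

12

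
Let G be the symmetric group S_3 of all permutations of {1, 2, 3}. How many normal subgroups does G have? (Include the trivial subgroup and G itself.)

3

G has 6 subgroups. Checking conjugation-invariance by order — order 1: 1/1 normal; order 2: 0/3 normal; order 3: 1/1 normal; order 6: 1/1 normal.
Total normal subgroups: 3.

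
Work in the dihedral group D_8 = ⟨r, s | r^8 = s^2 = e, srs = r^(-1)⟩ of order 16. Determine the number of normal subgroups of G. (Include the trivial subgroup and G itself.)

7

G has 19 subgroups. Checking conjugation-invariance by order — order 1: 1/1 normal; order 2: 1/9 normal; order 4: 1/5 normal; order 8: 3/3 normal; order 16: 1/1 normal.
Total normal subgroups: 7.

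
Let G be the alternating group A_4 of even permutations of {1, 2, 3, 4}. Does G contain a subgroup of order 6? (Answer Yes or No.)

No

6 | 12, so Lagrange does not rule it out; but checking all subgroups of G, none has order 6.
(A_4 is the standard example that the converse of Lagrange fails.)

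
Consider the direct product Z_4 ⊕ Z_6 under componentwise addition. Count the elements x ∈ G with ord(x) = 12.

An element (a,b) has order lcm(ord(a), ord(b)); count pairs with lcm equal to 12.
Enumerating gives 8 such elements.

8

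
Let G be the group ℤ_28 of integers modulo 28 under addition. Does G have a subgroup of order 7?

7 | 28. A subgroup of order 7 is {0, 4, 8, 12, 16, 20, 24}.

Yes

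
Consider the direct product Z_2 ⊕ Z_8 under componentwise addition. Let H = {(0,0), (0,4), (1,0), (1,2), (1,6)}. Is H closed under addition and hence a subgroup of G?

|H| = 5 does not divide |G| = 16, so by Lagrange H is not a subgroup.

No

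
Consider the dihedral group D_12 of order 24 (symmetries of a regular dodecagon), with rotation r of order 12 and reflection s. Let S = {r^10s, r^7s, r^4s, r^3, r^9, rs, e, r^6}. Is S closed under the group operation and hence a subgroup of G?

Yes

|S| = 8 divides |G| = 24, consistent with Lagrange.
S contains the identity, every element's inverse is in S, and S is closed under ·: it is a subgroup.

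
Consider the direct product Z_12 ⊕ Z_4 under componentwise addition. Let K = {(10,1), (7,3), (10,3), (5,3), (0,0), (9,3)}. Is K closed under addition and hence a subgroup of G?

(9,3) ∈ K but its inverse (3,1) ∉ K, so K is not a subgroup.

No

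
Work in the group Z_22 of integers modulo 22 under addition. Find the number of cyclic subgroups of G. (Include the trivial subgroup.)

4

A cyclic subgroup of order d is generated by each of its φ(d) elements of order d, so the cyclic subgroups of order d number (#elements of order d)/φ(d).
Cyclic subgroups by order — order 1: 1; order 2: 1; order 11: 1; order 22: 1.
Total: 4.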